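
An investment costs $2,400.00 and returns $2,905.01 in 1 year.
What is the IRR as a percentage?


Formula: IRR = C1/C0 - 1
Substituting: IRR = $2,905.01 / $2,400.00 - 1
Ratio: 1.210421 - 1 = 0.210421
IRR = 21.0421%

21.0421%


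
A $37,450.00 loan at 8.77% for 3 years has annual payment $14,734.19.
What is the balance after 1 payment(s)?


Formula: Balance = PV*(1+r)^k - PMT*((1+r)^k - 1)/r
Growth: (1 + 0.0877)^1 = 1.0877
Accumulated factor: ((1+r)^k - 1)/r = 1.0
Balance = $37,450.00 * 1.0877 - $14,734.19 * 1.0
Balance = $26,000.18

$26,000.18


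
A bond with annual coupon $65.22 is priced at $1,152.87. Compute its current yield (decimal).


Formula: Current yield = annual coupon / price
Substituting: CY = $65.22 / $1,152.87
CY = 0.056572

0.056572


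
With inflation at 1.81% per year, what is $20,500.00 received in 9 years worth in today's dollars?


Formula: Real value = nominal / (1 + inflation)^years
Price level: (1 + 0.0181)^9 = 1.175206
Real value = $20,500.00 / 1.175206 = $17,443.75

$17,443.75


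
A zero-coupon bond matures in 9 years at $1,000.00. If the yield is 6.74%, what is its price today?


Formula: Price = FV / (1 + r)^n
Substituting: Price = $1,000.00 / (1 + 0.0674)^9
Discount factor: (1.0674)^9 = 1.798642
Price = $1,000.00 / 1.798642 = $555.97

$555.97


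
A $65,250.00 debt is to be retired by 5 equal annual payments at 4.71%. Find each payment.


Formula: PMT = PV * r / (1 - (1+r)^(-n))
Denominator: 1 - (1 + 0.0471)^(-5) = 0.205563
Numerator: $65,250.00 * 0.0471 = 3073.275
PMT = 3073.275 / 0.205563 = $14,950.49

$14,950.49


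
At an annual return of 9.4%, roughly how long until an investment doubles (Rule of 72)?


Formula: Years ≈ 72 / r
Substituting: Years ≈ 72 / 9.4
Years ≈ 7.7

7.7 years


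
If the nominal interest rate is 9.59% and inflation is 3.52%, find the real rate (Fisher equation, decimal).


Formula: (1 + r_real) = (1 + r_nom) / (1 + inflation)
Substituting: (1 + r_real) = 1.0959 / 1.0352
(1 + r_real) = 1.058636
r_real = 1.058636 - 1 = 0.058636

0.058636


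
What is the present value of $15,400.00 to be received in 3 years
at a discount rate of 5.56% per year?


Formula: PV = FV / (1 + r)^n
Substituting: PV = $15,400.00 / (1 + 0.0556)^3
Discount factor: (1.0556)^3 = 1.176246
PV = $15,400.00 / 1.176246 = $13,092.50

$13,092.50


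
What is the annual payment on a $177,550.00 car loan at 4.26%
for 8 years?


Formula: PMT = PV * r / (1 - (1+r)^(-n))
Denominator: 1 - (1 + 0.0426)^(-8) = 0.283761
Numerator: $177,550.00 * 0.0426 = 7563.63
PMT = 7563.63 / 0.283761 = $26,654.97

$26,654.97


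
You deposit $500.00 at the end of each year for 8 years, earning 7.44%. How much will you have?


Formula: FV = PMT * ((1+r)^n - 1) / r
Growth factor: (1 + 0.0744)^8 = 1.77553
Numerator: 1.77553 - 1 = 0.77553
FV = $500.00 * 0.77553 / 0.0744 = $5,211.89

$5,211.89


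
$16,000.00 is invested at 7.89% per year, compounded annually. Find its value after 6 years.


Formula: FV = P * (1 + r)^n
Substituting: FV = $16,000.00 * (1 + 0.0789)^6
Growth factor: (1.0789)^6 = 1.577201
FV = $16,000.00 * 1.577201 = $25,235.22

$25,235.22


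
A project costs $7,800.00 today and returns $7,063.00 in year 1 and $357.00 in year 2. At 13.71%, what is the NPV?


Formula: NPV = C0 + C1/(1+r) + C2/(1+r)^2
Discount C1: $7,063.00 / (1 + 0.1371) = $6,211.42
Discount C2: $357.00 / (1 + 0.1371)^2 = $276.10
NPV = -$7,800.00 + $6,211.42 + $276.10 = -$1,312.48

-$1,312.48


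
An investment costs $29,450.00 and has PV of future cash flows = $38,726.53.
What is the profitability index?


Formula: PI = PV(cash flows) / initial investment
Substituting: PI = $38,726.53 / $29,450.00
PI = 1.315

1.315


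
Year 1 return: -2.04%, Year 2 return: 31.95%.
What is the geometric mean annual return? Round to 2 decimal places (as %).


Formula: Geometric mean = ((1+r1)*(1+r2))^(1/2) - 1
Product: (1 + -0.0204) * (1 + 0.3195) = 0.9796 * 1.3195 = 1.292582
Square root: 1.292582^0.5 = 1.136918
Geometric mean = 1.136918 - 1 = 0.136918
As percentage: 13.69%

13.69%


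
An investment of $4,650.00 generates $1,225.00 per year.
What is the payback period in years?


Formula: Payback = investment / annual cash flow
Substituting: Payback = $4,650.00 / $1,225.00
Payback = 3.7959 years

3.7959 years


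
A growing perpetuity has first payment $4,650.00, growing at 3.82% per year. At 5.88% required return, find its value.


Formula: PV = C / (r - g)
Spread: r - g = 0.0588 - 0.0382 = 0.0206
Substituting: PV = $4,650.00 / 0.0206
PV = $225,728.16

$225,728.16


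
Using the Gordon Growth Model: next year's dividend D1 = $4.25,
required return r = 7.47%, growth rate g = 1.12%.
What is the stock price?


Formula: P = D1 / (r - g)
Spread: r - g = 0.0747 - 0.0112 = 0.0635
Substituting: P = $4.25 / 0.0635
P = $66.93

$66.93


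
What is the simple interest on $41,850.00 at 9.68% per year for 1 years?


Formula: I = P * r * t
Substituting: I = $41,850.00 * 0.0968 * 1
Step: I = $41,850.00 * 0.0968
I = $4,051.08

$4,051.08


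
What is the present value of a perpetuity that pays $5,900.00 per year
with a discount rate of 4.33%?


Formula: PV = C / r
Substituting: PV = $5,900.00 / 0.0433
PV = $136,258.66

$136,258.66


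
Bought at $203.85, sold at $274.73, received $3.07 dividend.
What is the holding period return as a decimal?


Formula: HPR = (P1 - P0 + D) / P0
Gain: $274.73 - $203.85 + $3.07 = $73.95
HPR = $73.95 / $203.85 = 0.3628

0.3628


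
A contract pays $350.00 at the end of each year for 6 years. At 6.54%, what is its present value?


Formula: PV = PMT * (1 - (1+r)^(-n)) / r
Discount factor: (1 + 0.0654)^(-6) = 0.683792
Bracket: 1 - 0.683792 = 0.316208
PV = $350.00 * 0.316208 / 0.0654 = $1,692.25

$1,692.25


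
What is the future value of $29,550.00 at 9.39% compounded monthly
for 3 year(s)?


Formula: FV = P * (1 + r/m)^(m*t)
Period rate: r/m = 0.0939 / 12 = 0.007825
Total periods: m*t = 12 * 3 = 36
Growth factor: (1 + 0.007825)^36 = 1.323929
FV = $29,550.00 * 1.323929 = $39,122.09

$39,122.09


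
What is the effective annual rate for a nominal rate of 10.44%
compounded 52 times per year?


Formula: EAR = (1 + r/m)^m - 1
Period rate: r/m = 0.1044 / 52 = 0.002008
Compounding: (1 + 0.002008)^52 = 1.109928
EAR = 1.109928 - 1 = 0.109928

0.109928


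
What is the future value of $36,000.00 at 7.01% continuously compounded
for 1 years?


Formula: FV = P * e^(r*t)
Exponent: r*t = 0.0701 * 1 = 0.0701
e^(0.0701) = 1.072615
FV = $36,000.00 * 1.072615 = $38,614.16

$38,614.16


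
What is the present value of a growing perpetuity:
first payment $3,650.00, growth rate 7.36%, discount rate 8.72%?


Formula: PV = C / (r - g)
Spread: r - g = 0.0872 - 0.0736 = 0.0136
Substituting: PV = $3,650.00 / 0.0136
PV = $268,382.35

$268,382.35


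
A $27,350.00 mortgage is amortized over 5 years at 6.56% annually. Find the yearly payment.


Formula: PMT = PV * r / (1 - (1+r)^(-n))
Denominator: 1 - (1 + 0.0656)^(-5) = 0.272172
Numerator: $27,350.00 * 0.0656 = 1794.16
PMT = 1794.16 / 0.272172 = $6,592.02

$6,592.02


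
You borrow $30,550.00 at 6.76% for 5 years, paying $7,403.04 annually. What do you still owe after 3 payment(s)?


Formula: Balance = PV*(1+r)^k - PMT*((1+r)^k - 1)/r
Growth: (1 + 0.0676)^3 = 1.216818
Accumulated factor: ((1+r)^k - 1)/r = 3.20737
Balance = $30,550.00 * 1.216818 - $7,403.04 * 3.20737
Balance = $13,429.51

$13,429.51


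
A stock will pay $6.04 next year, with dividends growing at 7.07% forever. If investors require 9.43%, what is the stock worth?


Formula: P = D1 / (r - g)
Spread: r - g = 0.0943 - 0.0707 = 0.0236
Substituting: P = $6.04 / 0.0236
P = $255.93

$255.93


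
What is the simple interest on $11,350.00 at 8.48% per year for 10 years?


Formula: I = P * r * t
Substituting: I = $11,350.00 * 0.0848 * 10
Step: I = $11,350.00 * 0.848
I = $9,624.80

$9,624.80


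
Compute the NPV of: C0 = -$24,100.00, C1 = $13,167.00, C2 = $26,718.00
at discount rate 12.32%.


Formula: NPV = C0 + C1/(1+r) + C2/(1+r)^2
Discount C1: $13,167.00 / (1 + 0.1232) = $11,722.76
Discount C2: $26,718.00 / (1 + 0.1232)^2 = $21,178.23
NPV = -$24,100.00 + $11,722.76 + $21,178.23 = $8,800.99

$8,800.99


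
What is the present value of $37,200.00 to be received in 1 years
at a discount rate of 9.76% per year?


Formula: PV = FV / (1 + r)^n
Substituting: PV = $37,200.00 / (1 + 0.0976)^1
Discount factor: (1.0976)^1 = 1.0976
PV = $37,200.00 / 1.0976 = $33,892.13

$33,892.13


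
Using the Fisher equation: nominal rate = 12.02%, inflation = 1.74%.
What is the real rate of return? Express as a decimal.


Formula: (1 + r_real) = (1 + r_nom) / (1 + inflation)
Substituting: (1 + r_real) = 1.1202 / 1.0174
(1 + r_real) = 1.101042
r_real = 1.101042 - 1 = 0.101042

0.101042


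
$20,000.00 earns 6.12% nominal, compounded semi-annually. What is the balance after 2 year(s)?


Formula: FV = P * (1 + r/m)^(m*t)
Period rate: r/m = 0.0612 / 2 = 0.0306
Total periods: m*t = 2 * 2 = 4
Growth factor: (1 + 0.0306)^4 = 1.128134
FV = $20,000.00 * 1.128134 = $22,562.67

$22,562.67


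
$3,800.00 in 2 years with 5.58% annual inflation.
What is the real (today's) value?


Formula: Real value = nominal / (1 + inflation)^years
Price level: (1 + 0.0558)^2 = 1.114714
Real value = $3,800.00 / 1.114714 = $3,408.95

$3,408.95


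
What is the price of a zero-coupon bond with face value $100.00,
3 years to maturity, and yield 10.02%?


Formula: Price = FV / (1 + r)^n
Substituting: Price = $100.00 / (1 + 0.1002)^3
Discount factor: (1.1002)^3 = 1.331726
Price = $100.00 / 1.331726 = $75.09

$75.09


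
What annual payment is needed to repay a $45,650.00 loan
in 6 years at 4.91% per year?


Formula: PMT = PV * r / (1 - (1+r)^(-n))
Denominator: 1 - (1 + 0.0491)^(-6) = 0.249935
Numerator: $45,650.00 * 0.0491 = 2241.415
PMT = 2241.415 / 0.249935 = $8,967.98

$8,967.98


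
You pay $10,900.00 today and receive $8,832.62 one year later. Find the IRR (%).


Formula: IRR = C1/C0 - 1
Substituting: IRR = $8,832.62 / $10,900.00 - 1
Ratio: 0.810332 - 1 = -0.189668
IRR = -18.9668%

-18.9668%


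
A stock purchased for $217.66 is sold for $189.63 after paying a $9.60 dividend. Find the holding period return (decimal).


Formula: HPR = (P1 - P0 + D) / P0
Gain: $189.63 - $217.66 + $9.60 = -$18.43
HPR = -$18.43 / $217.66 = -0.0847

-0.0847


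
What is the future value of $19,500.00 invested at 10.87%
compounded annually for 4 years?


Formula: FV = P * (1 + r)^n
Substituting: FV = $19,500.00 * (1 + 0.1087)^4
Growth factor: (1.1087)^4 = 1.510971
FV = $19,500.00 * 1.510971 = $29,463.94

$29,463.94


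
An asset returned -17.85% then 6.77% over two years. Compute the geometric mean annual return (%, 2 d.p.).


Formula: Geometric mean = ((1+r1)*(1+r2))^(1/2) - 1
Product: (1 + -0.1785) * (1 + 0.0677) = 0.8215 * 1.0677 = 0.877116
Square root: 0.877116^0.5 = 0.936544
Geometric mean = 0.936544 - 1 = -0.063456
As percentage: -6.35%

-6.35%


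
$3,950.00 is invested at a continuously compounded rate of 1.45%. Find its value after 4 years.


Formula: FV = P * e^(r*t)
Exponent: r*t = 0.0145 * 4 = 0.058
e^(0.058) = 1.059715
FV = $3,950.00 * 1.059715 = $4,185.87

$4,185.87


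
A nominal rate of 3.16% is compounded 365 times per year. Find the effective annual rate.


Formula: EAR = (1 + r/m)^m - 1
Period rate: r/m = 0.0316 / 365 = 8.7e-05
Compounding: (1 + 8.7e-05)^365 = 1.032103
EAR = 1.032103 - 1 = 0.032103

0.032103


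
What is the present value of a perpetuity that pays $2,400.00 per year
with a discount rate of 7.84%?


Formula: PV = C / r
Substituting: PV = $2,400.00 / 0.0784
PV = $30,612.24

$30,612.24


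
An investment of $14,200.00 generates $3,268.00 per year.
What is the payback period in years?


Formula: Payback = investment / annual cash flow
Substituting: Payback = $14,200.00 / $3,268.00
Payback = 4.3452 years

4.3452 years


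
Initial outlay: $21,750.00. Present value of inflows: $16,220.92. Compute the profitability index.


Formula: PI = PV(cash flows) / initial investment
Substituting: PI = $16,220.92 / $21,750.00
PI = 0.7458

0.7458


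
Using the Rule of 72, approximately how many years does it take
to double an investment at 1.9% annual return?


Formula: Years ≈ 72 / r
Substituting: Years ≈ 72 / 1.9
Years ≈ 37.9

37.9 years


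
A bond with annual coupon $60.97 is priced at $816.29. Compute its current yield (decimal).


Formula: Current yield = annual coupon / price
Substituting: CY = $60.97 / $816.29
CY = 0.074692

0.074692


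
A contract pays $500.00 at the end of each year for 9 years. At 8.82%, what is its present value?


Formula: PV = PMT * (1 - (1+r)^(-n)) / r
Discount factor: (1 + 0.0882)^(-9) = 0.467328
Bracket: 1 - 0.467328 = 0.532672
PV = $500.00 * 0.532672 / 0.0882 = $3,019.68

$3,019.68


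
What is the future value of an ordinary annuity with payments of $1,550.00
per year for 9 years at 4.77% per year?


Formula: FV = PMT * ((1+r)^n - 1) / r
Growth factor: (1 + 0.0477)^9 = 1.521011
Numerator: 1.521011 - 1 = 0.521011
FV = $1,550.00 * 0.521011 / 0.0477 = $16,930.14

$16,930.14


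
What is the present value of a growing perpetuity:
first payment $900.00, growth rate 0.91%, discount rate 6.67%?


Formula: PV = C / (r - g)
Spread: r - g = 0.0667 - 0.0091 = 0.0576
Substituting: PV = $900.00 / 0.0576
PV = $15,625.00

$15,625.00


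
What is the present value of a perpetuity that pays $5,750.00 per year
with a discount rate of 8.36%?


Formula: PV = C / r
Substituting: PV = $5,750.00 / 0.0836
PV = $68,779.90

$68,779.90


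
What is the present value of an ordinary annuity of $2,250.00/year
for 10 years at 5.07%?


Formula: PV = PMT * (1 - (1+r)^(-n)) / r
Discount factor: (1 + 0.0507)^(-10) = 0.609835
Bracket: 1 - 0.609835 = 0.390165
PV = $2,250.00 * 0.390165 / 0.0507 = $17,314.99

$17,314.99


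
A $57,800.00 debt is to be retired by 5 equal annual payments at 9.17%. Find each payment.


Formula: PMT = PV * r / (1 - (1+r)^(-n))
Denominator: 1 - (1 + 0.0917)^(-5) = 0.355113
Numerator: $57,800.00 * 0.0917 = 5300.26
PMT = 5300.26 / 0.355113 = $14,925.55

$14,925.55


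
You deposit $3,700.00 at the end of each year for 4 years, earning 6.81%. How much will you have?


Formula: FV = PMT * ((1+r)^n - 1) / r
Growth factor: (1 + 0.0681)^4 = 1.30151
Numerator: 1.30151 - 1 = 0.30151
FV = $3,700.00 * 0.30151 / 0.0681 = $16,381.63

$16,381.63


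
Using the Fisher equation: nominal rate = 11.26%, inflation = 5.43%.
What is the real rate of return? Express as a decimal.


Formula: (1 + r_real) = (1 + r_nom) / (1 + inflation)
Substituting: (1 + r_real) = 1.1126 / 1.0543
(1 + r_real) = 1.055297
r_real = 1.055297 - 1 = 0.055297

0.055297


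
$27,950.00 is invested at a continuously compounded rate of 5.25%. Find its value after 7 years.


Formula: FV = P * e^(r*t)
Exponent: r*t = 0.0525 * 7 = 0.3675
e^(0.3675) = 1.44412
FV = $27,950.00 * 1.44412 = $40,363.15

$40,363.15


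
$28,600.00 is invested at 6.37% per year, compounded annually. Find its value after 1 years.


Formula: FV = P * (1 + r)^n
Substituting: FV = $28,600.00 * (1 + 0.0637)^1
Growth factor: (1.0637)^1 = 1.0637
FV = $28,600.00 * 1.0637 = $30,421.82

$30,421.82


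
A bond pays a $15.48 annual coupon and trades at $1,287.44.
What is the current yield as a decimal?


Formula: Current yield = annual coupon / price
Substituting: CY = $15.48 / $1,287.44
CY = 0.012024

0.012024


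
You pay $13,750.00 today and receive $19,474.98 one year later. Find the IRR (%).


Formula: IRR = C1/C0 - 1
Substituting: IRR = $19,474.98 / $13,750.00 - 1
Ratio: 1.416362 - 1 = 0.416362
IRR = 41.6362%

41.6362%


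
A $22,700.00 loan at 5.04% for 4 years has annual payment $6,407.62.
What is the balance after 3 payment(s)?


Formula: Balance = PV*(1+r)^k - PMT*((1+r)^k - 1)/r
Growth: (1 + 0.0504)^3 = 1.158949
Accumulated factor: ((1+r)^k - 1)/r = 3.15374
Balance = $22,700.00 * 1.158949 - $6,407.62 * 3.15374
Balance = $6,100.16

$6,100.16


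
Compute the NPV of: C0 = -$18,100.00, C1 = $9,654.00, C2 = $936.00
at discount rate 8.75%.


Formula: NPV = C0 + C1/(1+r) + C2/(1+r)^2
Discount C1: $9,654.00 / (1 + 0.0875) = $8,877.24
Discount C2: $936.00 / (1 + 0.0875)^2 = $791.44
NPV = -$18,100.00 + $8,877.24 + $791.44 = -$8,431.32

-$8,431.32


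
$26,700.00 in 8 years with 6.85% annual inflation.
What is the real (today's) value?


Formula: Real value = nominal / (1 + inflation)^years
Price level: (1 + 0.0685)^8 = 1.699011
Real value = $26,700.00 / 1.699011 = $15,715.02

$15,715.02


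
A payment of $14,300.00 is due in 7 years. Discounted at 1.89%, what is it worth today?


Formula: PV = FV / (1 + r)^n
Substituting: PV = $14,300.00 / (1 + 0.0189)^7
Discount factor: (1.0189)^7 = 1.140042
PV = $14,300.00 / 1.140042 = $12,543.40

$12,543.40


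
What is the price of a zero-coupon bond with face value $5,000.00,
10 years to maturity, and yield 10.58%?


Formula: Price = FV / (1 + r)^n
Substituting: Price = $5,000.00 / (1 + 0.1058)^10
Discount factor: (1.1058)^10 = 2.733794
Price = $5,000.00 / 2.733794 = $1,828.96

$1,828.96


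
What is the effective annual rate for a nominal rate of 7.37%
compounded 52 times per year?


Formula: EAR = (1 + r/m)^m - 1
Period rate: r/m = 0.0737 / 52 = 0.001417
Compounding: (1 + 0.001417)^52 = 1.076428
EAR = 1.076428 - 1 = 0.076428

0.076428


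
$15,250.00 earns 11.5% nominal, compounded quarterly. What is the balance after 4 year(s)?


Formula: FV = P * (1 + r/m)^(m*t)
Period rate: r/m = 0.115 / 4 = 0.02875
Total periods: m*t = 4 * 4 = 16
Growth factor: (1 + 0.02875)^16 = 1.573829
FV = $15,250.00 * 1.573829 = $24,000.89

$24,000.89


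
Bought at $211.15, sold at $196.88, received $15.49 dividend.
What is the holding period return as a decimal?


Formula: HPR = (P1 - P0 + D) / P0
Gain: $196.88 - $211.15 + $15.49 = $1.22
HPR = $1.22 / $211.15 = 0.0058

0.0058


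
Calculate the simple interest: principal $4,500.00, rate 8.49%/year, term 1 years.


Formula: I = P * r * t
Substituting: I = $4,500.00 * 0.0849 * 1
Step: I = $4,500.00 * 0.0849
I = $382.05

$382.05


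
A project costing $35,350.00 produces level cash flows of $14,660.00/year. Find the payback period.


Formula: Payback = investment / annual cash flow
Substituting: Payback = $35,350.00 / $14,660.00
Payback = 2.4113 years

2.4113 years


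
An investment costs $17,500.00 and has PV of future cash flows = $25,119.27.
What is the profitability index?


Formula: PI = PV(cash flows) / initial investment
Substituting: PI = $25,119.27 / $17,500.00
PI = 1.4354

1.4354


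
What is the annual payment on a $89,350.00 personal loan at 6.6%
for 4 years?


Formula: PMT = PV * r / (1 - (1+r)^(-n))
Denominator: 1 - (1 + 0.066)^(-4) = 0.22559
Numerator: $89,350.00 * 0.066 = 5897.1
PMT = 5897.1 / 0.22559 = $26,140.83

$26,140.83


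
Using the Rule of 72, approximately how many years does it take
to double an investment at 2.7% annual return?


Formula: Years ≈ 72 / r
Substituting: Years ≈ 72 / 2.7
Years ≈ 26.7

26.7 years


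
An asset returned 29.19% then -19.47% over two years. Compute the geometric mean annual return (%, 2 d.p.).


Formula: Geometric mean = ((1+r1)*(1+r2))^(1/2) - 1
Product: (1 + 0.2919) * (1 + -0.1947) = 1.2919 * 0.8053 = 1.040367
Square root: 1.040367^0.5 = 1.019984
Geometric mean = 1.019984 - 1 = 0.019984
As percentage: 2.00%

2.00%


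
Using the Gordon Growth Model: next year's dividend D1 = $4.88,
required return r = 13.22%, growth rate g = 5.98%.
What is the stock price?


Formula: P = D1 / (r - g)
Spread: r - g = 0.1322 - 0.0598 = 0.0724
Substituting: P = $4.88 / 0.0724
P = $67.40

$67.40


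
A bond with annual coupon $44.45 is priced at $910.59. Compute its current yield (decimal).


Formula: Current yield = annual coupon / price
Substituting: CY = $44.45 / $910.59
CY = 0.048815

0.048815


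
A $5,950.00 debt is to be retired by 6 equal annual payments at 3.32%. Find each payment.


Formula: PMT = PV * r / (1 - (1+r)^(-n))
Denominator: 1 - (1 + 0.0332)^(-6) = 0.177959
Numerator: $5,950.00 * 0.0332 = 197.54
PMT = 197.54 / 0.177959 = $1,110.03

$1,110.03


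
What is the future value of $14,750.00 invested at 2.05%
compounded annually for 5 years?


Formula: FV = P * (1 + r)^n
Substituting: FV = $14,750.00 * (1 + 0.0205)^5
Growth factor: (1.0205)^5 = 1.10679
FV = $14,750.00 * 1.10679 = $16,325.15

$16,325.15


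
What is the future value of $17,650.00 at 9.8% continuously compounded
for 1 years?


Formula: FV = P * e^(r*t)
Exponent: r*t = 0.098 * 1 = 0.098
e^(0.098) = 1.102963
FV = $17,650.00 * 1.102963 = $19,467.29

$19,467.29


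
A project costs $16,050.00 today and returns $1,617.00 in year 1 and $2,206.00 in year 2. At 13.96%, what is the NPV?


Formula: NPV = C0 + C1/(1+r) + C2/(1+r)^2
Discount C1: $1,617.00 / (1 + 0.1396) = $1,418.92
Discount C2: $2,206.00 / (1 + 0.1396)^2 = $1,698.64
NPV = -$16,050.00 + $1,418.92 + $1,698.64 = -$12,932.44

-$12,932.44


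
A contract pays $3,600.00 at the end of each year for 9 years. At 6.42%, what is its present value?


Formula: PV = PMT * (1 - (1+r)^(-n)) / r
Discount factor: (1 + 0.0642)^(-9) = 0.571203
Bracket: 1 - 0.571203 = 0.428797
PV = $3,600.00 * 0.428797 / 0.0642 = $24,044.67

$24,044.67


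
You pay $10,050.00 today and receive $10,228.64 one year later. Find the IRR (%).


Formula: IRR = C1/C0 - 1
Substituting: IRR = $10,228.64 / $10,050.00 - 1
Ratio: 1.017775 - 1 = 0.017775
IRR = 1.7775%

1.7775%


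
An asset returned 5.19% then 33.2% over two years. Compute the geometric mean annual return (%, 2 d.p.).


Formula: Geometric mean = ((1+r1)*(1+r2))^(1/2) - 1
Product: (1 + 0.0519) * (1 + 0.332) = 1.0519 * 1.332 = 1.401131
Square root: 1.401131^0.5 = 1.183694
Geometric mean = 1.183694 - 1 = 0.183694
As percentage: 18.37%

18.37%


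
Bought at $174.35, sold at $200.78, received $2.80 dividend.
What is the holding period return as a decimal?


Formula: HPR = (P1 - P0 + D) / P0
Gain: $200.78 - $174.35 + $2.80 = $29.23
HPR = $29.23 / $174.35 = 0.1677

0.1677


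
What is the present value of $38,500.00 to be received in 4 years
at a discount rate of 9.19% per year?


Formula: PV = FV / (1 + r)^n
Substituting: PV = $38,500.00 / (1 + 0.0919)^4
Discount factor: (1.0919)^4 = 1.42145
PV = $38,500.00 / 1.42145 = $27,085.03

$27,085.03


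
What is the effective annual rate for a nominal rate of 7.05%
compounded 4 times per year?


Formula: EAR = (1 + r/m)^m - 1
Period rate: r/m = 0.0705 / 4 = 0.017625
Compounding: (1 + 0.017625)^4 = 1.072386
EAR = 1.072386 - 1 = 0.072386

0.072386


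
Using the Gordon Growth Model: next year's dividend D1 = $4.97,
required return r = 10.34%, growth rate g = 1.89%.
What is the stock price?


Formula: P = D1 / (r - g)
Spread: r - g = 0.1034 - 0.0189 = 0.0845
Substituting: P = $4.97 / 0.0845
P = $58.82

$58.82


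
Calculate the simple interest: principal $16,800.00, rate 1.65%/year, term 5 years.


Formula: I = P * r * t
Substituting: I = $16,800.00 * 0.0165 * 5
Step: I = $16,800.00 * 0.0825
I = $1,386.00

$1,386.00


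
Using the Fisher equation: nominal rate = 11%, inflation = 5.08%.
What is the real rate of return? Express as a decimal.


Formula: (1 + r_real) = (1 + r_nom) / (1 + inflation)
Substituting: (1 + r_real) = 1.11 / 1.0508
(1 + r_real) = 1.056338
r_real = 1.056338 - 1 = 0.056338

0.056338


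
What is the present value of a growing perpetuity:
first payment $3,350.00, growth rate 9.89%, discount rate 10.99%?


Formula: PV = C / (r - g)
Spread: r - g = 0.1099 - 0.0989 = 0.011
Substituting: PV = $3,350.00 / 0.011
PV = $304,545.45

$304,545.45


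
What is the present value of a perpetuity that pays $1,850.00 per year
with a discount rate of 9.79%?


Formula: PV = C / r
Substituting: PV = $1,850.00 / 0.0979
PV = $18,896.83

$18,896.83


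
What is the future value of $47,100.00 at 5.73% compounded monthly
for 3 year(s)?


Formula: FV = P * (1 + r/m)^(m*t)
Period rate: r/m = 0.0573 / 12 = 0.004775
Total periods: m*t = 12 * 3 = 36
Growth factor: (1 + 0.004775)^36 = 1.187073
FV = $47,100.00 * 1.187073 = $55,911.15

$55,911.15


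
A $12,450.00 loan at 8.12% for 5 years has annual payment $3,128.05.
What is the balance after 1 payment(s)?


Formula: Balance = PV*(1+r)^k - PMT*((1+r)^k - 1)/r
Growth: (1 + 0.0812)^1 = 1.0812
Accumulated factor: ((1+r)^k - 1)/r = 1.0
Balance = $12,450.00 * 1.0812 - $3,128.05 * 1.0
Balance = $10,332.89

$10,332.89


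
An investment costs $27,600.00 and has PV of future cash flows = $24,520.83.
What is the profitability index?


Formula: PI = PV(cash flows) / initial investment
Substituting: PI = $24,520.83 / $27,600.00
PI = 0.8884

0.8884


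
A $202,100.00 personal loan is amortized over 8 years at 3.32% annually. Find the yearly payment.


Formula: PMT = PV * r / (1 - (1+r)^(-n))
Denominator: 1 - (1 + 0.0332)^(-8) = 0.22994
Numerator: $202,100.00 * 0.0332 = 6709.72
PMT = 6709.72 / 0.22994 = $29,180.37

$29,180.37


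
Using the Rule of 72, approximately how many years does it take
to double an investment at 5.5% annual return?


Formula: Years ≈ 72 / r
Substituting: Years ≈ 72 / 5.5
Years ≈ 13.1

13.1 years


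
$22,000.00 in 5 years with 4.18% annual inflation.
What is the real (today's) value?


Formula: Real value = nominal / (1 + inflation)^years
Price level: (1 + 0.0418)^5 = 1.227218
Real value = $22,000.00 / 1.227218 = $17,926.72

$17,926.72


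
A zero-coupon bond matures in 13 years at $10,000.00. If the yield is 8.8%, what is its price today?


Formula: Price = FV / (1 + r)^n
Substituting: Price = $10,000.00 / (1 + 0.088)^13
Discount factor: (1.088)^13 = 2.993475
Price = $10,000.00 / 2.993475 = $3,340.60

$3,340.60


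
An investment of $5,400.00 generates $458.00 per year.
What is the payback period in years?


Formula: Payback = investment / annual cash flow
Substituting: Payback = $5,400.00 / $458.00
Payback = 11.7904 years

11.7904 years


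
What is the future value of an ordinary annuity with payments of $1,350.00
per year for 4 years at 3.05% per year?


Formula: FV = PMT * ((1+r)^n - 1) / r
Growth factor: (1 + 0.0305)^4 = 1.127696
Numerator: 1.127696 - 1 = 0.127696
FV = $1,350.00 * 0.127696 / 0.0305 = $5,652.11

$5,652.11


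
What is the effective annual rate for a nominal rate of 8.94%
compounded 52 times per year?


Formula: EAR = (1 + r/m)^m - 1
Period rate: r/m = 0.0894 / 52 = 0.001719
Compounding: (1 + 0.001719)^52 = 1.093434
EAR = 1.093434 - 1 = 0.093434

0.093434


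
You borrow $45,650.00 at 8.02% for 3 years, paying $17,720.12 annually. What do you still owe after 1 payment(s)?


Formula: Balance = PV*(1+r)^k - PMT*((1+r)^k - 1)/r
Growth: (1 + 0.0802)^1 = 1.0802
Accumulated factor: ((1+r)^k - 1)/r = 1.0
Balance = $45,650.00 * 1.0802 - $17,720.12 * 1.0
Balance = $31,591.01

$31,591.01


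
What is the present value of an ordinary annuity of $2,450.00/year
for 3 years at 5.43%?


Formula: PV = PMT * (1 - (1+r)^(-n)) / r
Discount factor: (1 + 0.0543)^(-3) = 0.853311
Bracket: 1 - 0.853311 = 0.146689
PV = $2,450.00 * 0.146689 / 0.0543 = $6,618.56

$6,618.56


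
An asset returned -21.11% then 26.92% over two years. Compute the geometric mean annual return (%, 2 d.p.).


Formula: Geometric mean = ((1+r1)*(1+r2))^(1/2) - 1
Product: (1 + -0.2111) * (1 + 0.2692) = 0.7889 * 1.2692 = 1.001272
Square root: 1.001272^0.5 = 1.000636
Geometric mean = 1.000636 - 1 = 0.000636
As percentage: 0.06%

0.06%


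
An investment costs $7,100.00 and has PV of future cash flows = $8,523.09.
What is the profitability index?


Formula: PI = PV(cash flows) / initial investment
Substituting: PI = $8,523.09 / $7,100.00
PI = 1.2004

1.2004


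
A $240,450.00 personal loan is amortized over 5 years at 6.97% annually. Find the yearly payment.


Formula: PMT = PV * r / (1 - (1+r)^(-n))
Denominator: 1 - (1 + 0.0697)^(-5) = 0.286013
Numerator: $240,450.00 * 0.0697 = 16759.365
PMT = 16759.365 / 0.286013 = $58,596.42

$58,596.42


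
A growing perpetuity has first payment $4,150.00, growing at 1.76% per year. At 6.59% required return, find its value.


Formula: PV = C / (r - g)
Spread: r - g = 0.0659 - 0.0176 = 0.0483
Substituting: PV = $4,150.00 / 0.0483
PV = $85,921.33

$85,921.33


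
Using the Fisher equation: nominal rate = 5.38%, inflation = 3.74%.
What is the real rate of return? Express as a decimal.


Formula: (1 + r_real) = (1 + r_nom) / (1 + inflation)
Substituting: (1 + r_real) = 1.0538 / 1.0374
(1 + r_real) = 1.015809
r_real = 1.015809 - 1 = 0.015809

0.015809


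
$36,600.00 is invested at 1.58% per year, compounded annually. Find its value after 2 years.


Formula: FV = P * (1 + r)^n
Substituting: FV = $36,600.00 * (1 + 0.0158)^2
Growth factor: (1.0158)^2 = 1.03185
FV = $36,600.00 * 1.03185 = $37,765.70

$37,765.70


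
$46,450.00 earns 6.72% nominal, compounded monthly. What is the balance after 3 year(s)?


Formula: FV = P * (1 + r/m)^(m*t)
Period rate: r/m = 0.0672 / 12 = 0.0056
Total periods: m*t = 12 * 3 = 36
Growth factor: (1 + 0.0056)^36 = 1.222671
FV = $46,450.00 * 1.222671 = $56,793.06

$56,793.06


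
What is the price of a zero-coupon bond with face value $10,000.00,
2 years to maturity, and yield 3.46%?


Formula: Price = FV / (1 + r)^n
Substituting: Price = $10,000.00 / (1 + 0.0346)^2
Discount factor: (1.0346)^2 = 1.070397
Price = $10,000.00 / 1.070397 = $9,342.33

$9,342.33


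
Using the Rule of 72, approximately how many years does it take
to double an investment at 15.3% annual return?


Formula: Years ≈ 72 / r
Substituting: Years ≈ 72 / 15.3
Years ≈ 4.7

4.7 years


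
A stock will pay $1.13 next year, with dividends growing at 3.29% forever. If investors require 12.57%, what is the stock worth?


Formula: P = D1 / (r - g)
Spread: r - g = 0.1257 - 0.0329 = 0.0928
Substituting: P = $1.13 / 0.0928
P = $12.18

$12.18


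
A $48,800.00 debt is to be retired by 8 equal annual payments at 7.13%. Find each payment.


Formula: PMT = PV * r / (1 - (1+r)^(-n))
Denominator: 1 - (1 + 0.0713)^(-8) = 0.423617
Numerator: $48,800.00 * 0.0713 = 3479.44
PMT = 3479.44 / 0.423617 = $8,213.65

$8,213.65


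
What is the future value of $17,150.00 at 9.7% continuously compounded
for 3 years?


Formula: FV = P * e^(r*t)
Exponent: r*t = 0.097 * 3 = 0.291
e^(0.291) = 1.337765
FV = $17,150.00 * 1.337765 = $22,942.66

$22,942.66


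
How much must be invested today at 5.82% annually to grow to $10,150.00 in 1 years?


Formula: PV = FV / (1 + r)^n
Substituting: PV = $10,150.00 / (1 + 0.0582)^1
Discount factor: (1.0582)^1 = 1.0582
PV = $10,150.00 / 1.0582 = $9,591.76

$9,591.76


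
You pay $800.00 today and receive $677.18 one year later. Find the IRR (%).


Formula: IRR = C1/C0 - 1
Substituting: IRR = $677.18 / $800.00 - 1
Ratio: 0.846475 - 1 = -0.153525
IRR = -15.3525%

-15.3525%


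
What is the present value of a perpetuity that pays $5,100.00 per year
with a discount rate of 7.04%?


Formula: PV = C / r
Substituting: PV = $5,100.00 / 0.0704
PV = $72,443.18

$72,443.18


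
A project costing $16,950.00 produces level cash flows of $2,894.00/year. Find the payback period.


Formula: Payback = investment / annual cash flow
Substituting: Payback = $16,950.00 / $2,894.00
Payback = 5.8569 years

5.8569 years


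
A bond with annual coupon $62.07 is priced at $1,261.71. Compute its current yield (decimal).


Formula: Current yield = annual coupon / price
Substituting: CY = $62.07 / $1,261.71
CY = 0.049195

0.049195


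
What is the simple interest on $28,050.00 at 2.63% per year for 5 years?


Formula: I = P * r * t
Substituting: I = $28,050.00 * 0.0263 * 5
Step: I = $28,050.00 * 0.1315
I = $3,688.58

$3,688.58


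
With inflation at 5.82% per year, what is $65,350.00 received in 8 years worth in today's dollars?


Formula: Real value = nominal / (1 + inflation)^years
Price level: (1 + 0.0582)^8 = 1.572324
Real value = $65,350.00 / 1.572324 = $41,562.68

$41,562.68


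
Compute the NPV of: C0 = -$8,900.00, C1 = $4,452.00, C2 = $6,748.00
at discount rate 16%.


Formula: NPV = C0 + C1/(1+r) + C2/(1+r)^2
Discount C1: $4,452.00 / (1 + 0.16) = $3,837.93
Discount C2: $6,748.00 / (1 + 0.16)^2 = $5,014.86
NPV = -$8,900.00 + $3,837.93 + $5,014.86 = -$47.21

-$47.21


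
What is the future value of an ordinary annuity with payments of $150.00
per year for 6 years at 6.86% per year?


Formula: FV = PMT * ((1+r)^n - 1) / r
Growth factor: (1 + 0.0686)^6 = 1.488987
Numerator: 1.488987 - 1 = 0.488987
FV = $150.00 * 0.488987 / 0.0686 = $1,069.21

$1,069.21


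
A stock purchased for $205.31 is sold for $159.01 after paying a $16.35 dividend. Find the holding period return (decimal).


Formula: HPR = (P1 - P0 + D) / P0
Gain: $159.01 - $205.31 + $16.35 = -$29.95
HPR = -$29.95 / $205.31 = -0.1459

-0.1459


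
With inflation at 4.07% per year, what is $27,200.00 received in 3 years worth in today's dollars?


Formula: Real value = nominal / (1 + inflation)^years
Price level: (1 + 0.0407)^3 = 1.127137
Real value = $27,200.00 / 1.127137 = $24,131.94

$24,131.94


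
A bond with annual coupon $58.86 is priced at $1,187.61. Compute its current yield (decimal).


Formula: Current yield = annual coupon / price
Substituting: CY = $58.86 / $1,187.61
CY = 0.049562

0.049562


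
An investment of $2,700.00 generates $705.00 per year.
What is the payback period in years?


Formula: Payback = investment / annual cash flow
Substituting: Payback = $2,700.00 / $705.00
Payback = 3.8298 years

3.8298 years


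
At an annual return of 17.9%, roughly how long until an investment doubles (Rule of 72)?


Formula: Years ≈ 72 / r
Substituting: Years ≈ 72 / 17.9
Years ≈ 4.0

4.0 years


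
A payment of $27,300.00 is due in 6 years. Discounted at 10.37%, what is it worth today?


Formula: PV = FV / (1 + r)^n
Substituting: PV = $27,300.00 / (1 + 0.1037)^6
Discount factor: (1.1037)^6 = 1.807616
PV = $27,300.00 / 1.807616 = $15,102.76

$15,102.76


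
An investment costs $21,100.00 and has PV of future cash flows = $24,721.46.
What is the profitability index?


Formula: PI = PV(cash flows) / initial investment
Substituting: PI = $24,721.46 / $21,100.00
PI = 1.1716

1.1716


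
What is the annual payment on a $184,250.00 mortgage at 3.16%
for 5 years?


Formula: PMT = PV * r / (1 - (1+r)^(-n))
Denominator: 1 - (1 + 0.0316)^(-5) = 0.14406
Numerator: $184,250.00 * 0.0316 = 5822.3
PMT = 5822.3 / 0.14406 = $40,415.80

$40,415.80


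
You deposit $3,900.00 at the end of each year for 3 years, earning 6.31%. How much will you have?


Formula: FV = PMT * ((1+r)^n - 1) / r
Growth factor: (1 + 0.0631)^3 = 1.201496
Numerator: 1.201496 - 1 = 0.201496
FV = $3,900.00 * 0.201496 / 0.0631 = $12,453.80

$12,453.80


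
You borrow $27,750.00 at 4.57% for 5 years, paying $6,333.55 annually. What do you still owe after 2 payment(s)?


Formula: Balance = PV*(1+r)^k - PMT*((1+r)^k - 1)/r
Growth: (1 + 0.0457)^2 = 1.093488
Accumulated factor: ((1+r)^k - 1)/r = 2.0457
Balance = $27,750.00 * 1.093488 - $6,333.55 * 2.0457
Balance = $17,387.76

$17,387.76


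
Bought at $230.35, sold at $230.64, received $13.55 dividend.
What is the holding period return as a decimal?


Formula: HPR = (P1 - P0 + D) / P0
Gain: $230.64 - $230.35 + $13.55 = $13.84
HPR = $13.84 / $230.35 = 0.0601

0.0601


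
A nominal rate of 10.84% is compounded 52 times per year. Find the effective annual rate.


Formula: EAR = (1 + r/m)^m - 1
Period rate: r/m = 0.1084 / 52 = 0.002085
Compounding: (1 + 0.002085)^52 = 1.114368
EAR = 1.114368 - 1 = 0.114368

0.114368


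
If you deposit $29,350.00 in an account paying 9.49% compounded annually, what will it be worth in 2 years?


Formula: FV = P * (1 + r)^n
Substituting: FV = $29,350.00 * (1 + 0.0949)^2
Growth factor: (1.0949)^2 = 1.198806
FV = $29,350.00 * 1.198806 = $35,184.96

$35,184.96


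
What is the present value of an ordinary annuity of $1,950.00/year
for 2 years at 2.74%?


Formula: PV = PMT * (1 - (1+r)^(-n)) / r
Discount factor: (1 + 0.0274)^(-2) = 0.947373
Bracket: 1 - 0.947373 = 0.052627
PV = $1,950.00 * 0.052627 / 0.0274 = $3,745.37

$3,745.37


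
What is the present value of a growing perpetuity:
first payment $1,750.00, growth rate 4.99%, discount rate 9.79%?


Formula: PV = C / (r - g)
Spread: r - g = 0.0979 - 0.0499 = 0.048
Substituting: PV = $1,750.00 / 0.048
PV = $36,458.33

$36,458.33


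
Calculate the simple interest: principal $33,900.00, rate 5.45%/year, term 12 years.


Formula: I = P * r * t
Substituting: I = $33,900.00 * 0.0545 * 12
Step: I = $33,900.00 * 0.654
I = $22,170.60

$22,170.60


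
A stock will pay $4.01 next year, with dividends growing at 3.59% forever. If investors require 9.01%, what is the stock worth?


Formula: P = D1 / (r - g)
Spread: r - g = 0.0901 - 0.0359 = 0.0542
Substituting: P = $4.01 / 0.0542
P = $73.99

$73.99


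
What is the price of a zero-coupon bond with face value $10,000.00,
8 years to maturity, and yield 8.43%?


Formula: Price = FV / (1 + r)^n
Substituting: Price = $10,000.00 / (1 + 0.0843)^8
Discount factor: (1.0843)^8 = 1.910714
Price = $10,000.00 / 1.910714 = $5,233.65

$5,233.65


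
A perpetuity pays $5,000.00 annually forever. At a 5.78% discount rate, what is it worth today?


Formula: PV = C / r
Substituting: PV = $5,000.00 / 0.0578
PV = $86,505.19

$86,505.19


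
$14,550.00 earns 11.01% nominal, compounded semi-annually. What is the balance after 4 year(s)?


Formula: FV = P * (1 + r/m)^(m*t)
Period rate: r/m = 0.1101 / 2 = 0.05505
Total periods: m*t = 2 * 4 = 8
Growth factor: (1 + 0.05505)^8 = 1.535268
FV = $14,550.00 * 1.535268 = $22,338.16

$22,338.16


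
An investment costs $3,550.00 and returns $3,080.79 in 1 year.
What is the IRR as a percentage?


Formula: IRR = C1/C0 - 1
Substituting: IRR = $3,080.79 / $3,550.00 - 1
Ratio: 0.867828 - 1 = -0.132172
IRR = -13.2172%

-13.2172%


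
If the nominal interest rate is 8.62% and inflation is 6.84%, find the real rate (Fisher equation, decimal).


Formula: (1 + r_real) = (1 + r_nom) / (1 + inflation)
Substituting: (1 + r_real) = 1.0862 / 1.0684
(1 + r_real) = 1.01666
r_real = 1.01666 - 1 = 0.01666

0.01666


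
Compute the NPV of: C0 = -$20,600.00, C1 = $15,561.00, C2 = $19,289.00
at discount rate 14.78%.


Formula: NPV = C0 + C1/(1+r) + C2/(1+r)^2
Discount C1: $15,561.00 / (1 + 0.1478) = $13,557.24
Discount C2: $19,289.00 / (1 + 0.1478)^2 = $14,641.22
NPV = -$20,600.00 + $13,557.24 + $14,641.22 = $7,598.46

$7,598.46


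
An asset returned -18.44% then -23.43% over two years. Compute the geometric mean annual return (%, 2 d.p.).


Formula: Geometric mean = ((1+r1)*(1+r2))^(1/2) - 1
Product: (1 + -0.1844) * (1 + -0.2343) = 0.8156 * 0.7657 = 0.624505
Square root: 0.624505^0.5 = 0.790256
Geometric mean = 0.790256 - 1 = -0.209744
As percentage: -20.97%

-20.97%


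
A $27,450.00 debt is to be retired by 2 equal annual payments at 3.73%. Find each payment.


Formula: PMT = PV * r / (1 - (1+r)^(-n))
Denominator: 1 - (1 + 0.0373)^(-2) = 0.070624
Numerator: $27,450.00 * 0.0373 = 1023.885
PMT = 1023.885 / 0.070624 = $14,497.60

$14,497.60


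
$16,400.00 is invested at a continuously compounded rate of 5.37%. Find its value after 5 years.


Formula: FV = P * e^(r*t)
Exponent: r*t = 0.0537 * 5 = 0.2685
e^(0.2685) = 1.308001
FV = $16,400.00 * 1.308001 = $21,451.22

$21,451.22


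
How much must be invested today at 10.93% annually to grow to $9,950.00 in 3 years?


Formula: PV = FV / (1 + r)^n
Substituting: PV = $9,950.00 / (1 + 0.1093)^3
Discount factor: (1.1093)^3 = 1.365045
PV = $9,950.00 / 1.365045 = $7,289.14

$7,289.14
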